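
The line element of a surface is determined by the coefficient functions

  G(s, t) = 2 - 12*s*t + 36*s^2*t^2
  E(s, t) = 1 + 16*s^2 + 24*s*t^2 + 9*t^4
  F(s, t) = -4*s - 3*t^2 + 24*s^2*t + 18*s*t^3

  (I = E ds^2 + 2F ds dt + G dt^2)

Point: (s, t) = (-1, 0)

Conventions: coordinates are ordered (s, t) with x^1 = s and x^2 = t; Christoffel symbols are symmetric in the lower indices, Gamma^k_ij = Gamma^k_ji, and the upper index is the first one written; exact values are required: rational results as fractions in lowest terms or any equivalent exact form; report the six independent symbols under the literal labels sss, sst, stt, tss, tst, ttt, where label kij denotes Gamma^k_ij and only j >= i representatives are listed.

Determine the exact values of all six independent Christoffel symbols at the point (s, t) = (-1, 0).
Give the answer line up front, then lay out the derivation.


Answer: Gamma_sss = -8/9, Gamma_sst = 0, Gamma_stt = 4/3, Gamma_tss = -2/9, Gamma_tst = 0, Gamma_ttt = 1/3

E = 17, F = 4, G = 2 at the point
E_s = -32, E_t = 0, F_s = -4, F_t = 24, G_s = 0, G_t = 12
EG - F^2 = 18;  g^inv = (1/18) * [[2, -4], [-4, 17]]
first-kind symbols [ij,l] = (1/2)(d_i g_jl + d_j g_il - d_l g_ij): [ss,s] = E_s/2 = -16, [ss,t] = F_s - E_t/2 = -4, [st,s] = E_t/2 = 0, [st,t] = G_s/2 = 0, [tt,s] = F_t - G_s/2 = 24, [tt,t] = G_t/2 = 6
Gamma^s_ij = (G*[ij,s] - F*[ij,t])/(EG - F^2), Gamma^t_ij = (E*[ij,t] - F*[ij,s])/(EG - F^2)


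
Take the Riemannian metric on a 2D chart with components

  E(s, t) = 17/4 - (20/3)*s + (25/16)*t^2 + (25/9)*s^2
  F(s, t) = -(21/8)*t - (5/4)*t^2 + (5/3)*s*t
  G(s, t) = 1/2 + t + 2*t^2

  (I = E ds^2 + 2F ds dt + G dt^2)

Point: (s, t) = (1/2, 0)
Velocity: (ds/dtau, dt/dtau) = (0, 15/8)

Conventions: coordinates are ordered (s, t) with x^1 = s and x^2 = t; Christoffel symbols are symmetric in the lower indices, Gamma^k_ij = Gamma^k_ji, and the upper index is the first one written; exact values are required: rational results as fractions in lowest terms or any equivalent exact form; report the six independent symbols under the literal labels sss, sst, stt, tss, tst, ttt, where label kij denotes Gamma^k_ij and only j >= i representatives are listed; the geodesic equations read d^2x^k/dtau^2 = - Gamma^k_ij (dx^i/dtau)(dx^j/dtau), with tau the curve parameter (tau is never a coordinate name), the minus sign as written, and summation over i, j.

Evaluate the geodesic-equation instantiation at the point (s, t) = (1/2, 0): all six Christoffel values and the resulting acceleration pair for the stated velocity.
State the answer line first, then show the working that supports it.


Answer: Gamma_sss = -35/29, Gamma_sst = 0, Gamma_stt = -129/116, Gamma_tss = 0, Gamma_tst = 0, Gamma_ttt = 1; accelerations (d^2s/dtau^2, d^2t/dtau^2) = (29025/7424, -225/64)

E = 29/18, F = 0, G = 1/2 at the point
E_s = -35/9, E_t = 0, F_s = 0, F_t = -43/24, G_s = 0, G_t = 1
EG - F^2 = 29/36;  g^inv = (36/29) * [[1/2, 0], [0, 29/18]]
first-kind symbols [ij,l] = (1/2)(d_i g_jl + d_j g_il - d_l g_ij): [ss,s] = E_s/2 = -35/18, [ss,t] = F_s - E_t/2 = 0, [st,s] = E_t/2 = 0, [st,t] = G_s/2 = 0, [tt,s] = F_t - G_s/2 = -43/24, [tt,t] = G_t/2 = 1/2
Gamma^s_ij = (G*[ij,s] - F*[ij,t])/(EG - F^2), Gamma^t_ij = (E*[ij,t] - F*[ij,s])/(EG - F^2)
Gamma_sss = -35/29, Gamma_sst = 0, Gamma_stt = -129/116, Gamma_tss = 0, Gamma_tst = 0, Gamma_ttt = 1
d^2s/dtau^2 = -(Gamma_sss*(0)^2 + 2*Gamma_sst*(0)*(15/8) + Gamma_stt*(15/8)^2) = 29025/7424
d^2t/dtau^2 = -(Gamma_tss*(0)^2 + 2*Gamma_tst*(0)*(15/8) + Gamma_ttt*(15/8)^2) = -225/64


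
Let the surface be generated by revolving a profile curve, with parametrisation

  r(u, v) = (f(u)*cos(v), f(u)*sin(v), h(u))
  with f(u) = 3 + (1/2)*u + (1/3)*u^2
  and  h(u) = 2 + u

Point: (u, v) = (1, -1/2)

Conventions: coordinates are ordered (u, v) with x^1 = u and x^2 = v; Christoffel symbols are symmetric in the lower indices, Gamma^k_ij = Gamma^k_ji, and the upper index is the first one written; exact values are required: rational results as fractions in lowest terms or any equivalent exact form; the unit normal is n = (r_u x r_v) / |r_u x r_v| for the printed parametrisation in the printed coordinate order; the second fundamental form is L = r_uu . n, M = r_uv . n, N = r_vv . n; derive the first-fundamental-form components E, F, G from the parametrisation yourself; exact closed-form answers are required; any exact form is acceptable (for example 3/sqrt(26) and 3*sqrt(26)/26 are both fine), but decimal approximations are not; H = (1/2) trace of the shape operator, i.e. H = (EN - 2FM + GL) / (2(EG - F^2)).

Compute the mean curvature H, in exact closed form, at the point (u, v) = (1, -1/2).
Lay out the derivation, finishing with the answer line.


f = 23/6, f' = 7/6, f'' = 2/3, h' = 1, h'' = 0
E = 85/36, F = 0, G = 529/36; answer radicand W^2 = 85/36
unnormalised second-form numerators: l = -2/3, m = 0, n = 23/6; L = l/sqrt(85/36), and similarly M = m/sqrt(W^2), N = n/sqrt(W^2)
H = (E*n - 2*F*m + G*l) / (2*(EG - F^2)*sqrt(W^2)); E*n - 2*F*m + G*l = -161/216, EG - F^2 = 44965/1296, so H = (-21/1955)/sqrt(85/36)

Answer: H = -126*sqrt(85)/166175


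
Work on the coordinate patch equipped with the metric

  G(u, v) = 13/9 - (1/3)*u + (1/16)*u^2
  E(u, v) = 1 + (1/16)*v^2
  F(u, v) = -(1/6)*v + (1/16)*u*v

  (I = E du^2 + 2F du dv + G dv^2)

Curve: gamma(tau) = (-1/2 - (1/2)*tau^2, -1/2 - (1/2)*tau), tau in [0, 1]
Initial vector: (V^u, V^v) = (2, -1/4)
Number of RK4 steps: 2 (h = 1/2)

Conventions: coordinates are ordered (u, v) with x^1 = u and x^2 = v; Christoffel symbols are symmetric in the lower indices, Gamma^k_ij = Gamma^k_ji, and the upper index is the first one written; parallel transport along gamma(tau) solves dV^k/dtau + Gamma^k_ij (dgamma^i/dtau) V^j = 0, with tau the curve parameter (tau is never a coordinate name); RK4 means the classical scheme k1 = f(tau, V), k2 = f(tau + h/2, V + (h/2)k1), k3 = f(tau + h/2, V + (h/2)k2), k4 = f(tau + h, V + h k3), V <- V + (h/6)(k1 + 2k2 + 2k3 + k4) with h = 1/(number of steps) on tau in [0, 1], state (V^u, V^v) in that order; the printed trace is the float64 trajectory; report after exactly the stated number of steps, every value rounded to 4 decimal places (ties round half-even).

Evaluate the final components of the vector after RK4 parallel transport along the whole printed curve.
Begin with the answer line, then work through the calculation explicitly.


Answer: V^u = 1.9780, V^v = -0.3503

gamma'(tau) = (-tau, -1/2); f(tau, V)^k = -Gamma^k_ij(gamma(tau)) gamma'^i(tau) V^j; h = 1/2; intermediate values shown to 6 dp
curve data and Christoffel symbols at the stage parameters:
  tau = 0.000000: gamma = (-0.500000, -0.500000), gamma' = (0.000000, -0.500000); Gamma_uuu = 0.000000, Gamma_uuv = -0.019027, Gamma_uvv = 0.000000, Gamma_vuu = 0.000000, Gamma_vuv = -0.120507, Gamma_vvv = 0.000000
  tau = 0.250000: gamma = (-0.531250, -0.625000), gamma' = (-0.250000, -0.500000); Gamma_uuu = 0.000000, Gamma_uuv = -0.023481, Gamma_uvv = 0.000000, Gamma_vuu = 0.000000, Gamma_vuv = -0.120144, Gamma_vvv = 0.000000
  tau = 0.500000: gamma = (-0.625000, -0.750000), gamma' = (-0.500000, -0.500000); Gamma_uuu = 0.000000, Gamma_uuv = -0.027375, Gamma_uvv = 0.000000, Gamma_vuu = 0.000000, Gamma_vuv = -0.120144, Gamma_vvv = 0.000000
  tau = 0.750000: gamma = (-0.781250, -0.875000), gamma' = (-0.750000, -0.500000); Gamma_uuu = 0.000000, Gamma_uuv = -0.030537, Gamma_uvv = 0.000000, Gamma_vuu = 0.000000, Gamma_vuv = -0.120330, Gamma_vvv = 0.000000
  tau = 1.000000: gamma = (-1.000000, -1.000000), gamma' = (-1.000000, -0.500000); Gamma_uuu = 0.000000, Gamma_uuv = -0.032847, Gamma_uvv = 0.000000, Gamma_vuu = 0.000000, Gamma_vuv = -0.120438, Gamma_vvv = 0.000000
step 0: V^u = 2.0000, V^v = -0.2500
step 1: k1 = (-0.019027, -0.120507), k2 = (-0.021781, -0.111445), k3 = (-0.021786, -0.111471), k4 = (-0.023041, -0.101124); V <- V + (h/6)(k1 + 2k2 + 2k3 + k4): V^u = 1.9892, V^v = -0.3056
step 2: k1 = (-0.023044, -0.101138), k2 = (-0.022706, -0.089472), k3 = (-0.022774, -0.089741), k4 = (-0.020970, -0.076891); V <- V + (h/6)(k1 + 2k2 + 2k3 + k4): V^u = 1.9780, V^v = -0.3503


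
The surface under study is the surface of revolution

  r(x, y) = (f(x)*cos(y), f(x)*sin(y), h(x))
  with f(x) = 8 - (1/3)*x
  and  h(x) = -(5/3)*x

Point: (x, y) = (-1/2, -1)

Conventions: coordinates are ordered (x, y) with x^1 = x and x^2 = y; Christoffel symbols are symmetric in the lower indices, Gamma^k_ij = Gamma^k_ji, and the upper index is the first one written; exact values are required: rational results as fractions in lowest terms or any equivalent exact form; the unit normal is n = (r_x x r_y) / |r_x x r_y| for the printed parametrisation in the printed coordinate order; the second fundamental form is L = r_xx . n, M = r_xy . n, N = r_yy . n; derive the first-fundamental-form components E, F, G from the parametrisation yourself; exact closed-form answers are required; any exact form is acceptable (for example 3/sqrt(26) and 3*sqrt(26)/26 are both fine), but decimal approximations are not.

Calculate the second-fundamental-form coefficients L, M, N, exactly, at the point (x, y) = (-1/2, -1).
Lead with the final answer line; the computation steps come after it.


Answer: L = 0, M = 0, N = -245*sqrt(26)/156

f = 49/6, f' = -1/3, f'' = 0, h' = -5/3, h'' = 0
E = 26/9, F = 0, G = 2401/36; answer radicand W^2 = 26/9
unnormalised second-form numerators: l = 0, m = 0, n = -245/18; L = l/sqrt(26/9), and similarly M = m/sqrt(W^2), N = n/sqrt(W^2)


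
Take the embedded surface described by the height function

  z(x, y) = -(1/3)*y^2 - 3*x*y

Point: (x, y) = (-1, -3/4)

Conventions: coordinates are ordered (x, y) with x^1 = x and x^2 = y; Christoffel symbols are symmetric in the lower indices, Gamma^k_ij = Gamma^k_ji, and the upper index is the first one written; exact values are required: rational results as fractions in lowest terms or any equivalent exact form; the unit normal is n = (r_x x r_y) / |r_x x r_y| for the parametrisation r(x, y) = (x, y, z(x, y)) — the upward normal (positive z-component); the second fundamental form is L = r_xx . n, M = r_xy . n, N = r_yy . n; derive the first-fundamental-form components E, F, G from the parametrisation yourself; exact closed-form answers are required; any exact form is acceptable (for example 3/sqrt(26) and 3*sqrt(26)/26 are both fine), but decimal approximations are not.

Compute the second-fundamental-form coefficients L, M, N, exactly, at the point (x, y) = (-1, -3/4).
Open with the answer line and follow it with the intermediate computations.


Answer: L = 0, M = -12*sqrt(293)/293, N = -8*sqrt(293)/879

z_x = 9/4, z_y = 7/2, z_xx = 0, z_xy = -3, z_yy = -2/3
E = 97/16, F = 63/8, G = 53/4; answer radicand W^2 = 293/16
unnormalised second-form numerators: l = 0, m = -3, n = -2/3; L = l/sqrt(293/16), and similarly M = m/sqrt(W^2), N = n/sqrt(W^2)


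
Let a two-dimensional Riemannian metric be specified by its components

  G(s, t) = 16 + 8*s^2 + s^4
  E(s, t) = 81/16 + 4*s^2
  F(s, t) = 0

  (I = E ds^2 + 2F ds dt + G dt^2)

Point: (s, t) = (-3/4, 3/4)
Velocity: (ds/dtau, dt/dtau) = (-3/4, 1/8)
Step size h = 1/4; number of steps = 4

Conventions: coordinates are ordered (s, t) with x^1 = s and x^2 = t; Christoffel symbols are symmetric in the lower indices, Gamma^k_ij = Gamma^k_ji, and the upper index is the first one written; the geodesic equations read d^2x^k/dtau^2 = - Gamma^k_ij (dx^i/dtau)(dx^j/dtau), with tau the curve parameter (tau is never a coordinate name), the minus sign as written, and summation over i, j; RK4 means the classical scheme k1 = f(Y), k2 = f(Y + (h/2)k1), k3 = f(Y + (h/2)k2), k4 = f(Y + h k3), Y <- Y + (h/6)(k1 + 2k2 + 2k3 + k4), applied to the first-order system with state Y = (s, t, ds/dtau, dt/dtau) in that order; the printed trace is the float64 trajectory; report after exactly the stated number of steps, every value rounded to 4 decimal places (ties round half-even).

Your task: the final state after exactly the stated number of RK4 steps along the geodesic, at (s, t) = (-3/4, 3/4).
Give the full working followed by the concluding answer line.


f(Y) = (ds/dtau, dt/dtau, -Gamma^s_ij Y'^i Y'^j, -Gamma^t_ij Y'^i Y'^j) with the Gammas evaluated at the stage position; h = 0.250000; intermediate values shown to 6 dp
step 0: s = -0.7500, t = 0.7500, ds/dtau = -0.7500, dt/dtau = 0.1250
step 1:
  k1: at (s, t) = (-0.750000, 0.750000), (ds/dtau, dt/dtau) = (-0.750000, 0.125000); Gamma_sss = -0.410256, Gamma_sst = 0.000000, Gamma_stt = 0.935897, Gamma_tss = 0.000000, Gamma_tst = -0.328767, Gamma_ttt = 0.000000; k1 = (-0.750000, 0.125000, 0.216146, -0.061644)
  k2: at (s, t) = (-0.843750, 0.765625), (ds/dtau, dt/dtau) = (-0.722982, 0.117295); Gamma_sss = -0.426667, Gamma_sst = 0.000000, Gamma_stt = 1.005208, Gamma_tss = 0.000000, Gamma_tst = -0.358135, Gamma_ttt = 0.000000; k2 = (-0.722982, 0.117295, 0.209190, -0.060741)
  k3: at (s, t) = (-0.840373, 0.764662), (ds/dtau, dt/dtau) = (-0.723851, 0.117407); Gamma_sss = -0.426185, Gamma_sst = 0.000000, Gamma_stt = 1.002861, Gamma_tss = 0.000000, Gamma_tst = -0.357132, Gamma_ttt = 0.000000; k3 = (-0.723851, 0.117407, 0.209480, -0.060702)
  k4: at (s, t) = (-0.930963, 0.779352), (ds/dtau, dt/dtau) = (-0.697630, 0.109824); Gamma_sss = -0.436597, Gamma_sst = 0.000000, Gamma_stt = 1.062391, Gamma_tss = 0.000000, Gamma_tst = -0.382585, Gamma_ttt = 0.000000; k4 = (-0.697630, 0.109824, 0.199672, -0.058625)
  Y <- Y + (h/6)(k1 + 2k2 + 2k3 + k4): s = -0.9309, t = 0.7793, ds/dtau = -0.6978, dt/dtau = 0.1099
step 2:
  k1: at (s, t) = (-0.930887, 0.779343), (ds/dtau, dt/dtau) = (-0.697785, 0.109869); Gamma_sss = -0.436590, Gamma_sst = 0.000000, Gamma_stt = 1.062344, Gamma_tss = 0.000000, Gamma_tst = -0.382566, Gamma_ttt = 0.000000; k1 = (-0.697785, 0.109869, 0.199754, -0.058658)
  k2: at (s, t) = (-1.018110, 0.793076), (ds/dtau, dt/dtau) = (-0.672816, 0.102536); Gamma_sss = -0.442239, Gamma_sst = 0.000000, Gamma_stt = 1.113678, Gamma_tss = 0.000000, Gamma_tst = -0.404289, Gamma_ttt = 0.000000; k2 = (-0.672816, 0.102536, 0.188484, -0.055782)
  k3: at (s, t) = (-1.014989, 0.792160), (ds/dtau, dt/dtau) = (-0.674225, 0.102896); Gamma_sss = -0.442102, Gamma_sst = 0.000000, Gamma_stt = 1.111930, Gamma_tss = 0.000000, Gamma_tst = -0.403558, Gamma_ttt = 0.000000; k3 = (-0.674225, 0.102896, 0.189197, -0.055994)
  k4: at (s, t) = (-1.099443, 0.805067), (ds/dtau, dt/dtau) = (-0.650486, 0.095870); Gamma_sss = -0.444327, Gamma_sst = 0.000000, Gamma_stt = 1.157200, Gamma_tss = 0.000000, Gamma_tst = -0.422150, Gamma_ttt = 0.000000; k4 = (-0.650486, 0.095870, 0.177373, -0.052652)
  Y <- Y + (h/6)(k1 + 2k2 + 2k3 + k4): s = -1.0993, t = 0.8050, ds/dtau = -0.6506, dt/dtau = 0.0959
step 3:
  k1: at (s, t) = (-1.099319, 0.805035), (ds/dtau, dt/dtau) = (-0.650598, 0.095916); Gamma_sss = -0.444326, Gamma_sst = 0.000000, Gamma_stt = 1.157136, Gamma_tss = 0.000000, Gamma_tst = -0.422125, Gamma_ttt = 0.000000; k1 = (-0.650598, 0.095916, 0.177428, -0.052683)
  k2: at (s, t) = (-1.180643, 0.817024), (ds/dtau, dt/dtau) = (-0.628420, 0.089331); Gamma_sss = -0.443927, Gamma_sst = 0.000000, Gamma_stt = 1.197253, Gamma_tss = 0.000000, Gamma_tst = -0.437768, Gamma_ttt = 0.000000; k2 = (-0.628420, 0.089331, 0.165758, -0.049150)
  k3: at (s, t) = (-1.177871, 0.816201), (ds/dtau, dt/dtau) = (-0.629878, 0.089772); Gamma_sss = -0.443976, Gamma_sst = 0.000000, Gamma_stt = 1.195934, Gamma_tss = 0.000000, Gamma_tst = -0.437270, Gamma_ttt = 0.000000; k3 = (-0.629878, 0.089772, 0.166508, -0.049451)
  k4: at (s, t) = (-1.256788, 0.827478), (ds/dtau, dt/dtau) = (-0.608971, 0.083553); Gamma_sss = -0.441731, Gamma_sst = 0.000000, Gamma_stt = 1.232324, Gamma_tss = 0.000000, Gamma_tst = -0.450501, Gamma_ttt = 0.000000; k4 = (-0.608971, 0.083553, 0.155211, -0.045844)
  Y <- Y + (h/6)(k1 + 2k2 + 2k3 + k4): s = -1.2567, t = 0.8274, ds/dtau = -0.6090, dt/dtau = 0.0836
step 4:
  k1: at (s, t) = (-1.256659, 0.827438), (ds/dtau, dt/dtau) = (-0.609049, 0.083594); Gamma_sss = -0.441736, Gamma_sst = 0.000000, Gamma_stt = 1.232266, Gamma_tss = 0.000000, Gamma_tst = -0.450481, Gamma_ttt = 0.000000; k1 = (-0.609049, 0.083594, 0.155247, -0.045870)
  k2: at (s, t) = (-1.332790, 0.837887), (ds/dtau, dt/dtau) = (-0.589643, 0.077860); Gamma_sss = -0.438136, Gamma_sst = 0.000000, Gamma_stt = 1.265409, Gamma_tss = 0.000000, Gamma_tst = -0.461466, Gamma_ttt = 0.000000; k2 = (-0.589643, 0.077860, 0.144660, -0.042371)
  k3: at (s, t) = (-1.330364, 0.837170), (ds/dtau, dt/dtau) = (-0.590967, 0.078297); Gamma_sss = -0.438269, Gamma_sst = 0.000000, Gamma_stt = 1.264379, Gamma_tss = 0.000000, Gamma_tst = -0.461142, Gamma_ttt = 0.000000; k3 = (-0.590967, 0.078297, 0.145311, -0.042675)
  k4: at (s, t) = (-1.404401, 0.847012), (ds/dtau, dt/dtau) = (-0.572722, 0.072925); Gamma_sss = -0.433729, Gamma_sst = 0.000000, Gamma_stt = 1.295189, Gamma_tss = 0.000000, Gamma_tst = -0.470302, Gamma_ttt = 0.000000; k4 = (-0.572722, 0.072925, 0.135380, -0.039285)
  Y <- Y + (h/6)(k1 + 2k2 + 2k3 + k4): s = -1.4043, t = 0.8470, ds/dtau = -0.5728, dt/dtau = 0.0730

Answer: s = -1.4043, t = 0.8470, ds/dtau = -0.5728, dt/dtau = 0.0730


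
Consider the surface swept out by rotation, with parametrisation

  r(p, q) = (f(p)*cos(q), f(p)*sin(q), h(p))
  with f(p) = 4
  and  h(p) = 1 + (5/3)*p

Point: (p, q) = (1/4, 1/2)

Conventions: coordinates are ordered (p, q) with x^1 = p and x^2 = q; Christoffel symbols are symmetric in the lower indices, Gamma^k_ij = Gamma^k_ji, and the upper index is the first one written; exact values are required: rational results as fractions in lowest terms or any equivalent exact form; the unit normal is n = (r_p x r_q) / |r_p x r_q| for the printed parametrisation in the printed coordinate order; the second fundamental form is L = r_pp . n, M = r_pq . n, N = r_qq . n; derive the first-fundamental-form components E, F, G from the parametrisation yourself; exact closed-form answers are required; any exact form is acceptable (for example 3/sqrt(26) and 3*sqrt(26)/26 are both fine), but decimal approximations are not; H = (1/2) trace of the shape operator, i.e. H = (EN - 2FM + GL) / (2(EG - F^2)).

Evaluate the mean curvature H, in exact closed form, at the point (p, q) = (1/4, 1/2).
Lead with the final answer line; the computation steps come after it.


Answer: H = 1/8

f = 4, f' = 0, f'' = 0, h' = 5/3, h'' = 0
E = 25/9, F = 0, G = 16; answer radicand W^2 = 25/9
unnormalised second-form numerators: l = 0, m = 0, n = 20/3; L = l/sqrt(25/9), and similarly M = m/sqrt(W^2), N = n/sqrt(W^2)
H = (E*n - 2*F*m + G*l) / (2*(EG - F^2)*sqrt(W^2)); E*n - 2*F*m + G*l = 500/27, EG - F^2 = 400/9, so H = (5/24)/sqrt(25/9)


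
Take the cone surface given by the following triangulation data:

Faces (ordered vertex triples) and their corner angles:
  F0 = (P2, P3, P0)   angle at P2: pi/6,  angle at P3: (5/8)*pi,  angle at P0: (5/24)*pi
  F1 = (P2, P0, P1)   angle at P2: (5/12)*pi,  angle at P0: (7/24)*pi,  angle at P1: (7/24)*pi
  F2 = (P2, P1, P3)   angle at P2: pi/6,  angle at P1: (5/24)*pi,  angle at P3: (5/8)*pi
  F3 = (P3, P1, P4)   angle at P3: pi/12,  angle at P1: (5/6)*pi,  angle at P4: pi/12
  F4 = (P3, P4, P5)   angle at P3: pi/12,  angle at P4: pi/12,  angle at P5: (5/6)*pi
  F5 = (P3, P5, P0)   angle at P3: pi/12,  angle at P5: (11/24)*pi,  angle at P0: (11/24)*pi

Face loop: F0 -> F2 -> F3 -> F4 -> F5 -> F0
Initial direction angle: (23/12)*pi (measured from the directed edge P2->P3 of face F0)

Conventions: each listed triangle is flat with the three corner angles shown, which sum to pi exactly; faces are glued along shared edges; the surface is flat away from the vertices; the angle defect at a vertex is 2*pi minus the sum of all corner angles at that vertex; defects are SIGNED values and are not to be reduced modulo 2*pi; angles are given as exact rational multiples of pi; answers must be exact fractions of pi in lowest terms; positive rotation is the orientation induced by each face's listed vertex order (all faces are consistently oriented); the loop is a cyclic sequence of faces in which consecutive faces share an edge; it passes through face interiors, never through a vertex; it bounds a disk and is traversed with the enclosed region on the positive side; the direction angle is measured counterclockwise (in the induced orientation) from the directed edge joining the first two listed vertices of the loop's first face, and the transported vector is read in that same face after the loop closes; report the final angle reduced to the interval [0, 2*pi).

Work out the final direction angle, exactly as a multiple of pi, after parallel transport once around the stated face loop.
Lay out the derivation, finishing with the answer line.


enclosed vertex P3: corner angles sum to (3/2)*pi, defect = 2*pi - (3/2)*pi = pi/2
holonomy = initial angle + sum of enclosed defects (mod 2*pi), positive in the induced orientation
final angle = (23/12)*pi + pi/2 = (5/12)*pi (mod 2*pi)

Answer: final direction angle = (5/12)*pi


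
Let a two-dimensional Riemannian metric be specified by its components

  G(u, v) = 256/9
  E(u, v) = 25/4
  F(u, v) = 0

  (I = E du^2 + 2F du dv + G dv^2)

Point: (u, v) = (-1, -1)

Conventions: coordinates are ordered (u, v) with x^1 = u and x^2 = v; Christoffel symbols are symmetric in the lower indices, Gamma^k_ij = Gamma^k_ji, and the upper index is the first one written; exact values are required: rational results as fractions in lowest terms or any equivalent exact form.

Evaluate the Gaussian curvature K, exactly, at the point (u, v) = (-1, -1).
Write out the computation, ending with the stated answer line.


E = 25/4, F = 0, G = 256/9, EG - F^2 = 1600/9 at the point
E_u = 0, E_v = 0, F_u = 0, F_v = 0, G_u = 0, G_v = 0
E_vv = 0, F_uv = 0, G_uu = 0
Using the Brioschi determinant formula for K from the metric derivatives:
M1 = [[-E_vv/2 + F_uv - G_uu/2, E_u/2, F_u - E_v/2], [F_v - G_u/2, E, F], [G_v/2, F, G]] = [[0, 0, 0], [0, 25/4, 0], [0, 0, 256/9]]; det M1 = 0
M2 = [[0, E_v/2, G_u/2], [E_v/2, E, F], [G_u/2, F, G]] = [[0, 0, 0], [0, 25/4, 0], [0, 0, 256/9]]; det M2 = 0
det M1 - det M2 = 0; K = 0 / (1600/9)^2 = 0

Answer: K = 0


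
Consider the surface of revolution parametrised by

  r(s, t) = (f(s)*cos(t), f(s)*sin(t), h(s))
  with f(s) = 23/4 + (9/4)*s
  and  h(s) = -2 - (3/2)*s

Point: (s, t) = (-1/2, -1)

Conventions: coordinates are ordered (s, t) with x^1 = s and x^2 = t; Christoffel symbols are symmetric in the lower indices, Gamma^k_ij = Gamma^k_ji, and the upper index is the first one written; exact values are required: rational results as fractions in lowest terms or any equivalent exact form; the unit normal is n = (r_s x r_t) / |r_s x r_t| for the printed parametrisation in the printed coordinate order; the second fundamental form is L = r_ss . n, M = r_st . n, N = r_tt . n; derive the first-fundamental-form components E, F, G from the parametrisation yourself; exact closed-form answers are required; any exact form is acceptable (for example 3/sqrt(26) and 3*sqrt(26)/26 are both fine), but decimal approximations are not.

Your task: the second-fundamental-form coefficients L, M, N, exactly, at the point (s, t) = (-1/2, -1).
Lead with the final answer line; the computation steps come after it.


Answer: L = 0, M = 0, N = -37*sqrt(13)/52

f = 37/8, f' = 9/4, f'' = 0, h' = -3/2, h'' = 0
E = 117/16, F = 0, G = 1369/64; answer radicand W^2 = 117/16
unnormalised second-form numerators: l = 0, m = 0, n = -111/16; L = l/sqrt(117/16), and similarly M = m/sqrt(W^2), N = n/sqrt(W^2)


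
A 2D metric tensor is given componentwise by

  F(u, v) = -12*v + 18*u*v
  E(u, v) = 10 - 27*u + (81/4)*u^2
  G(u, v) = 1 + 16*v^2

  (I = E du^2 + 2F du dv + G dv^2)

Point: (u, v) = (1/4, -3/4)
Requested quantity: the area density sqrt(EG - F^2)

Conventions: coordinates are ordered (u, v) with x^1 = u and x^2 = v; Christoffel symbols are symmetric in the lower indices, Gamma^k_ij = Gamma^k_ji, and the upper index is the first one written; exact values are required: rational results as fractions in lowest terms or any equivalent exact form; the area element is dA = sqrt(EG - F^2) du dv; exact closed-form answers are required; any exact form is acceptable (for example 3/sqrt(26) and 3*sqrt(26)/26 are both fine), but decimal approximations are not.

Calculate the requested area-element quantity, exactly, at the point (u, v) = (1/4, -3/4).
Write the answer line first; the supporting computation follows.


Answer: sqrt(EG - F^2) = sqrt(865)/8

E = 289/64, F = 45/8, G = 10; EG - F^2 = 865/64


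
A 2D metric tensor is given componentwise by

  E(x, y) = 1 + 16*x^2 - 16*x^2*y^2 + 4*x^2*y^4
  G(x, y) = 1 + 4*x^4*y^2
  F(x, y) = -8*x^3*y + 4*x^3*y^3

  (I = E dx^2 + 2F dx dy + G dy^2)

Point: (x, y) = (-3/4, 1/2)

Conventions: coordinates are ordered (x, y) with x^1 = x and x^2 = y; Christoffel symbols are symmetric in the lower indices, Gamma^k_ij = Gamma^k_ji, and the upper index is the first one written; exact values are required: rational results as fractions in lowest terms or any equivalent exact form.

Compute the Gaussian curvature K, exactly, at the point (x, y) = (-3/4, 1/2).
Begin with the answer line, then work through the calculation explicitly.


Answer: K = -36864/401291

E = 505/64, F = 189/128, G = 337/256, EG - F^2 = 2101/256 at the point
E_x = -147/8, E_y = -63/8, F_x = -189/32, F_y = 135/64, G_x = -27/16, G_y = 81/64
E_yy = -45/4, F_xy = -135/16, G_xx = 27/4
Compute both Brioschi determinants and normalise by (EG - F^2)^2.
M1 = [[-E_yy/2 + F_xy - G_xx/2, E_x/2, F_x - E_y/2], [F_y - G_x/2, E, F], [G_y/2, F, G]] = [[-99/16, -147/16, -63/32], [189/64, 505/64, 189/128], [81/128, 189/128, 337/256]]; det M1 = -22941/1024
M2 = [[0, E_y/2, G_x/2], [E_y/2, E, F], [G_x/2, F, G]] = [[0, -63/16, -27/32], [-63/16, 505/64, 189/128], [-27/32, 189/128, 337/256]]; det M2 = -16605/1024
det M1 - det M2 = -99/16; K = -99/16 / (2101/256)^2 = -36864/401291


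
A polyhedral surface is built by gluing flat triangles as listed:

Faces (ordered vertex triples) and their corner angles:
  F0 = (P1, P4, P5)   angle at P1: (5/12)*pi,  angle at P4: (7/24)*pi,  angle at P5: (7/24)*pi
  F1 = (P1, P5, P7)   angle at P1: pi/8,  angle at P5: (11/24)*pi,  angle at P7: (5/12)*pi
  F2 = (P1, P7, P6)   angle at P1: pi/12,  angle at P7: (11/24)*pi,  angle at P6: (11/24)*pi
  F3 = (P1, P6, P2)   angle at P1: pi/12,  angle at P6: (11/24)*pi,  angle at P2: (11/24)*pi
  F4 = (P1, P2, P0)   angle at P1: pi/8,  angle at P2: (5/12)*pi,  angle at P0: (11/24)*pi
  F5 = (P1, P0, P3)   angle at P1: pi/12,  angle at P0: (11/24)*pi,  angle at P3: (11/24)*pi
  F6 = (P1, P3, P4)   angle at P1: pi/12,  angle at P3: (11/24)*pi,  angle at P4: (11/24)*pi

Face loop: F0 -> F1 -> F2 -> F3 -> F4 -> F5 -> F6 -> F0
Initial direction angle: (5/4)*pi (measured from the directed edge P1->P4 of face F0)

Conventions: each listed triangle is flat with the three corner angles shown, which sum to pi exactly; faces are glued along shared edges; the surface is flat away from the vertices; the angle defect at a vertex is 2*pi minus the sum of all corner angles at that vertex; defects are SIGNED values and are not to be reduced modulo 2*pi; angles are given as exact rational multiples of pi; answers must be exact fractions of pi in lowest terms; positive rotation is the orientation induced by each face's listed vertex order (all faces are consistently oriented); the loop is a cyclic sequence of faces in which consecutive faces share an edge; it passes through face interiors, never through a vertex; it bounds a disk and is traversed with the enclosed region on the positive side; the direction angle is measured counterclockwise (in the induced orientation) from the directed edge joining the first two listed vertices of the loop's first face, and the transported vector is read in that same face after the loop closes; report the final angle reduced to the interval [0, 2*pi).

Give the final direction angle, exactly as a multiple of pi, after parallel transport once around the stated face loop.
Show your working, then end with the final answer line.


enclosed vertex P1: corner angles sum to pi, defect = 2*pi - pi = pi
by Gauss-Bonnet the loop rotates the vector by the enclosed defect sum (positive orientation, mod 2*pi)
final angle = (5/4)*pi + pi = pi/4 (mod 2*pi)

Answer: final direction angle = pi/4


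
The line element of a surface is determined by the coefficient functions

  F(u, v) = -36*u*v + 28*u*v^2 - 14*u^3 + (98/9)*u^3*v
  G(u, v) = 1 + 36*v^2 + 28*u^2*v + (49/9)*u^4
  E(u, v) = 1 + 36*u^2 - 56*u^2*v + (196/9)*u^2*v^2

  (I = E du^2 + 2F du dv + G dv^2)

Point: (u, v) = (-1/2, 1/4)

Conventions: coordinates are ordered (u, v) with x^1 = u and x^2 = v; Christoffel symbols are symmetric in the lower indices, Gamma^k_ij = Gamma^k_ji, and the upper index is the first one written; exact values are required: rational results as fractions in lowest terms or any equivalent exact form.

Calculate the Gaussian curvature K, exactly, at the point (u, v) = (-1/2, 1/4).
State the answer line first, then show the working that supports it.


Answer: K = -35712/129605

E = 985/144, F = 725/144, G = 769/144, EG - F^2 = 805/72 at the point
E_u = -841/36, E_v = -203/18, F_u = -377/24, F_v = 347/36, G_u = -175/18, G_v = 25
E_vv = 98/9, F_uv = -83/6, G_uu = 91/3
Brioschi: K = (det M1 - det M2) / (EG - F^2)^2 with the standard first/second-derivative matrices M1, M2.
M1 = [[-E_vv/2 + F_uv - G_uu/2, E_u/2, F_u - E_v/2], [F_v - G_u/2, E, F], [G_v/2, F, G]] = [[-310/9, -841/72, -725/72], [29/2, 985/144, 725/144], [25/2, 725/144, 769/144]]; det M1 = -58237/648
M2 = [[0, E_v/2, G_u/2], [E_v/2, E, F], [G_u/2, F, G]] = [[0, -203/36, -175/36], [-203/36, 985/144, 725/144], [-175/36, 725/144, 769/144]]; det M2 = -35917/648
det M1 - det M2 = -310/9; K = -310/9 / (805/72)^2 = -35712/129605


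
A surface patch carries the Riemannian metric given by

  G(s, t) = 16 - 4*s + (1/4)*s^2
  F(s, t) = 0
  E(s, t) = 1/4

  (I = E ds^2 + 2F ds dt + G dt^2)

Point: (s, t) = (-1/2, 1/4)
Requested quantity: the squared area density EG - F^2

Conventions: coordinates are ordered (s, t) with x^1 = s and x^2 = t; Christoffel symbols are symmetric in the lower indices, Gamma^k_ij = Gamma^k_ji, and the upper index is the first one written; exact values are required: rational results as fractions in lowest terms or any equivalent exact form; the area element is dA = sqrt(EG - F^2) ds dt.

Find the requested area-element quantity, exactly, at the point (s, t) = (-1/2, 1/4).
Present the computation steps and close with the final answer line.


E = 1/4, F = 0, G = 289/16; EG - F^2 = 289/64

Answer: EG - F^2 = 289/64


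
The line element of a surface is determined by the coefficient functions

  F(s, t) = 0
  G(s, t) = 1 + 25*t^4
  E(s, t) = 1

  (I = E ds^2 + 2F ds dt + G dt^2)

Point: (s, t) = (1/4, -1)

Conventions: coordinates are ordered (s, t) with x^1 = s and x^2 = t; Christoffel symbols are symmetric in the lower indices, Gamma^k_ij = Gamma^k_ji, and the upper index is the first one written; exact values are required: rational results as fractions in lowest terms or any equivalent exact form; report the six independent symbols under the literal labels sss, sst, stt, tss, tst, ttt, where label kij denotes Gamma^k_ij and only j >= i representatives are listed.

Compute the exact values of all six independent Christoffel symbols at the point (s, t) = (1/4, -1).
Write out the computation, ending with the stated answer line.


E = 1, F = 0, G = 26 at the point
E_s = 0, E_t = 0, F_s = 0, F_t = 0, G_s = 0, G_t = -100
EG - F^2 = 26;  g^inv = (1/26) * [[26, 0], [0, 1]]
first-kind symbols [ij,l] = (1/2)(d_i g_jl + d_j g_il - d_l g_ij): [ss,s] = E_s/2 = 0, [ss,t] = F_s - E_t/2 = 0, [st,s] = E_t/2 = 0, [st,t] = G_s/2 = 0, [tt,s] = F_t - G_s/2 = 0, [tt,t] = G_t/2 = -50
Gamma^s_ij = (G*[ij,s] - F*[ij,t])/(EG - F^2), Gamma^t_ij = (E*[ij,t] - F*[ij,s])/(EG - F^2)

Answer: Gamma_sss = 0, Gamma_sst = 0, Gamma_stt = 0, Gamma_tss = 0, Gamma_tst = 0, Gamma_ttt = -25/13


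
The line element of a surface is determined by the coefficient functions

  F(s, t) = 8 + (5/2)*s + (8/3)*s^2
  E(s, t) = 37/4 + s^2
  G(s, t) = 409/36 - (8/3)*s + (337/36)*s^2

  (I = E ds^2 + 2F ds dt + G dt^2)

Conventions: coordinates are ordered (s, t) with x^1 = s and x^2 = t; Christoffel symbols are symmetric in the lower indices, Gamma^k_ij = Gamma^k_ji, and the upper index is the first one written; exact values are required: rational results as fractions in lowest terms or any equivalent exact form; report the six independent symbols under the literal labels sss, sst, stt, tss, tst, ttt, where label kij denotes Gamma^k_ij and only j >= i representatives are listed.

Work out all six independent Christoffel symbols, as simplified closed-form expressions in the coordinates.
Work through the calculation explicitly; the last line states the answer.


E = 37/4 + s^2; F = 8 + (5/2)*s + (8/3)*s^2; G = 409/36 - (8/3)*s + (337/36)*s^2
Gamma^k_ij = (1/2) g^{kl} (d_i g_jl + d_j g_il - d_l g_ij), with g^inv = (1/(EG-F^2)) [[G, -F], [-F, E]]
first partials: E_s = 2*s, E_t = 0, F_s = 5/2 + (16/3)*s, F_t = 0, G_s = -8/3 + (337/18)*s, G_t = 0
D = EG - F^2 = 5917/144 - (194/3)*s + (7061/144)*s^2 - 16*s^3 + (9/4)*s^4
expanded: Gamma^s_ss = (G E_s - 2F F_s + F E_t)/(2D), Gamma^s_st = (G E_t - F G_s)/(2D), Gamma^s_tt = (2G F_t - G G_s - F G_t)/(2D), Gamma^t_ss = (2E F_s - E E_t - F E_s)/(2D), Gamma^t_st = (E G_s - F E_t)/(2D), Gamma^t_tt = (E G_t - 2F F_t + F G_s)/(2D); substitute and cancel common factors

Answer: Gamma_sss = (-700*s^3 - 3264*s^2 - 5408*s - 2880)/(324*s^4 - 2304*s^3 + 7061*s^2 - 9312*s + 5917), Gamma_sst = (-10784*s^3 - 8574*s^2 - 30912*s + 4608)/(972*s^4 - 6912*s^3 + 21183*s^2 - 27936*s + 17751), Gamma_stt = (-113569*s^3 + 48528*s^2 - 142441*s + 19632)/(2916*s^4 - 20736*s^3 + 63549*s^2 - 83808*s + 53253), Gamma_tss = (384*s^3 + 5952*s + 3330)/(324*s^4 - 2304*s^3 + 7061*s^2 - 9312*s + 5917), Gamma_tst = (1348*s^3 - 192*s^2 + 12469*s - 1776)/(324*s^4 - 2304*s^3 + 7061*s^2 - 9312*s + 5917), Gamma_ttt = (10784*s^3 + 8574*s^2 + 30912*s - 4608)/(972*s^4 - 6912*s^3 + 21183*s^2 - 27936*s + 17751)


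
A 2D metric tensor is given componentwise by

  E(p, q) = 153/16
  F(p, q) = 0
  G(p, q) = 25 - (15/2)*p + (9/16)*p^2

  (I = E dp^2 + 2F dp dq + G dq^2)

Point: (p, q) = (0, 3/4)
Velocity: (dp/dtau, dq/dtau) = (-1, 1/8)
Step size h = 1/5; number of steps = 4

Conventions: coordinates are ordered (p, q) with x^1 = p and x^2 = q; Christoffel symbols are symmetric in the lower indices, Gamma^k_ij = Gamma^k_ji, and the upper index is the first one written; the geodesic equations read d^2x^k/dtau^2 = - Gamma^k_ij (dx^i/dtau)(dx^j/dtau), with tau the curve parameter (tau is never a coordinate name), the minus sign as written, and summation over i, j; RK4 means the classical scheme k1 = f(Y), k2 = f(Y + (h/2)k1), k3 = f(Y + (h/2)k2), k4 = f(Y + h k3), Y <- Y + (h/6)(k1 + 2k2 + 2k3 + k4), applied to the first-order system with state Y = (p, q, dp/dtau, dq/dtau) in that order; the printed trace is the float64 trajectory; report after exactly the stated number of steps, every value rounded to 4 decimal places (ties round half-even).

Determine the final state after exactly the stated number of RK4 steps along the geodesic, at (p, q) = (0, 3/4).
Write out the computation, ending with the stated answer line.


f(Y) = (dp/dtau, dq/dtau, -Gamma^p_ij Y'^i Y'^j, -Gamma^q_ij Y'^i Y'^j) with the Gammas evaluated at the stage position; h = 0.200000; intermediate values shown to 6 dp
step 0: p = 0.0000, q = 0.7500, dp/dtau = -1.0000, dq/dtau = 0.1250
step 1:
  k1: at (p, q) = (0.000000, 0.750000), (dp/dtau, dq/dtau) = (-1.000000, 0.125000); Gamma_ppp = 0.000000, Gamma_ppq = 0.000000, Gamma_pqq = 0.392157, Gamma_qpp = 0.000000, Gamma_qpq = -0.150000, Gamma_qqq = 0.000000; k1 = (-1.000000, 0.125000, -0.006127, -0.037500)
  k2: at (p, q) = (-0.100000, 0.762500), (dp/dtau, dq/dtau) = (-1.000613, 0.121250); Gamma_ppp = 0.000000, Gamma_ppq = 0.000000, Gamma_pqq = 0.398039, Gamma_qpp = 0.000000, Gamma_qpq = -0.147783, Gamma_qqq = 0.000000; k2 = (-1.000613, 0.121250, -0.005852, -0.035859)
  k3: at (p, q) = (-0.100061, 0.762125), (dp/dtau, dq/dtau) = (-1.000585, 0.121414); Gamma_ppp = 0.000000, Gamma_ppq = 0.000000, Gamma_pqq = 0.398043, Gamma_qpp = 0.000000, Gamma_qpq = -0.147782, Gamma_qqq = 0.000000; k3 = (-1.000585, 0.121414, -0.005868, -0.035907)
  k4: at (p, q) = (-0.200117, 0.774283), (dp/dtau, dq/dtau) = (-1.001174, 0.117819); Gamma_ppp = 0.000000, Gamma_ppq = 0.000000, Gamma_pqq = 0.403928, Gamma_qpp = 0.000000, Gamma_qpq = -0.145629, Gamma_qqq = 0.000000; k4 = (-1.001174, 0.117819, -0.005607, -0.034356)
  Y <- Y + (h/6)(k1 + 2k2 + 2k3 + k4): p = -0.2001, q = 0.7743, dp/dtau = -1.0012, dq/dtau = 0.1178
step 2:
  k1: at (p, q) = (-0.200119, 0.774272), (dp/dtau, dq/dtau) = (-1.001172, 0.117820); Gamma_ppp = 0.000000, Gamma_ppq = 0.000000, Gamma_pqq = 0.403929, Gamma_qpp = 0.000000, Gamma_qpq = -0.145629, Gamma_qqq = 0.000000; k1 = (-1.001172, 0.117820, -0.005607, -0.034356)
  k2: at (p, q) = (-0.300236, 0.786054), (dp/dtau, dq/dtau) = (-1.001733, 0.114385); Gamma_ppp = 0.000000, Gamma_ppq = 0.000000, Gamma_pqq = 0.409818, Gamma_qpp = 0.000000, Gamma_qpq = -0.143536, Gamma_qqq = 0.000000; k2 = (-1.001733, 0.114385, -0.005362, -0.032894)
  k3: at (p, q) = (-0.300292, 0.785710), (dp/dtau, dq/dtau) = (-1.001709, 0.114531); Gamma_ppp = 0.000000, Gamma_ppq = 0.000000, Gamma_pqq = 0.409821, Gamma_qpp = 0.000000, Gamma_qpq = -0.143535, Gamma_qqq = 0.000000; k3 = (-1.001709, 0.114531, -0.005376, -0.032935)
  k4: at (p, q) = (-0.400461, 0.797178), (dp/dtau, dq/dtau) = (-1.002248, 0.111234); Gamma_ppp = 0.000000, Gamma_ppq = 0.000000, Gamma_pqq = 0.415713, Gamma_qpp = 0.000000, Gamma_qpq = -0.141500, Gamma_qqq = 0.000000; k4 = (-1.002248, 0.111234, -0.005144, -0.031550)
  Y <- Y + (h/6)(k1 + 2k2 + 2k3 + k4): p = -0.4005, q = 0.7972, dp/dtau = -1.0022, dq/dtau = 0.1112
step 3:
  k1: at (p, q) = (-0.400462, 0.797168), (dp/dtau, dq/dtau) = (-1.002247, 0.111235); Gamma_ppp = 0.000000, Gamma_ppq = 0.000000, Gamma_pqq = 0.415713, Gamma_qpp = 0.000000, Gamma_qpq = -0.141500, Gamma_qqq = 0.000000; k1 = (-1.002247, 0.111235, -0.005144, -0.031550)
  k2: at (p, q) = (-0.500687, 0.808291), (dp/dtau, dq/dtau) = (-1.002761, 0.108080); Gamma_ppp = 0.000000, Gamma_ppq = 0.000000, Gamma_pqq = 0.421609, Gamma_qpp = 0.000000, Gamma_qpq = -0.139522, Gamma_qqq = 0.000000; k2 = (-1.002761, 0.108080, -0.004925, -0.030242)
  k3: at (p, q) = (-0.500739, 0.807976), (dp/dtau, dq/dtau) = (-1.002739, 0.108211); Gamma_ppp = 0.000000, Gamma_ppq = 0.000000, Gamma_pqq = 0.421612, Gamma_qpp = 0.000000, Gamma_qpq = -0.139521, Gamma_qqq = 0.000000; k3 = (-1.002739, 0.108211, -0.004937, -0.030278)
  k4: at (p, q) = (-0.601010, 0.818810), (dp/dtau, dq/dtau) = (-1.003234, 0.105179); Gamma_ppp = 0.000000, Gamma_ppq = 0.000000, Gamma_pqq = 0.427510, Gamma_qpp = 0.000000, Gamma_qpq = -0.137596, Gamma_qqq = 0.000000; k4 = (-1.003234, 0.105179, -0.004729, -0.029038)
  Y <- Y + (h/6)(k1 + 2k2 + 2k3 + k4): p = -0.6010, q = 0.8188, dp/dtau = -1.0032, dq/dtau = 0.1052
step 4:
  k1: at (p, q) = (-0.601012, 0.818801), (dp/dtau, dq/dtau) = (-1.003233, 0.105181); Gamma_ppp = 0.000000, Gamma_ppq = 0.000000, Gamma_pqq = 0.427510, Gamma_qpp = 0.000000, Gamma_qpq = -0.137596, Gamma_qqq = 0.000000; k1 = (-1.003233, 0.105181, -0.004730, -0.029038)
  k2: at (p, q) = (-0.701335, 0.829319), (dp/dtau, dq/dtau) = (-1.003706, 0.102277); Gamma_ppp = 0.000000, Gamma_ppq = 0.000000, Gamma_pqq = 0.433412, Gamma_qpp = 0.000000, Gamma_qpq = -0.135722, Gamma_qqq = 0.000000; k2 = (-1.003706, 0.102277, -0.004534, -0.027865)
  k3: at (p, q) = (-0.701382, 0.829029), (dp/dtau, dq/dtau) = (-1.003687, 0.102394); Gamma_ppp = 0.000000, Gamma_ppq = 0.000000, Gamma_pqq = 0.433415, Gamma_qpp = 0.000000, Gamma_qpq = -0.135721, Gamma_qqq = 0.000000; k3 = (-1.003687, 0.102394, -0.004544, -0.027897)
  k4: at (p, q) = (-0.801749, 0.839280), (dp/dtau, dq/dtau) = (-1.004142, 0.099601); Gamma_ppp = 0.000000, Gamma_ppq = 0.000000, Gamma_pqq = 0.439319, Gamma_qpp = 0.000000, Gamma_qpq = -0.133897, Gamma_qqq = 0.000000; k4 = (-1.004142, 0.099601, -0.004358, -0.026783)
  Y <- Y + (h/6)(k1 + 2k2 + 2k3 + k4): p = -0.8018, q = 0.8393, dp/dtau = -1.0041, dq/dtau = 0.0996

Answer: p = -0.8018, q = 0.8393, dp/dtau = -1.0041, dq/dtau = 0.0996


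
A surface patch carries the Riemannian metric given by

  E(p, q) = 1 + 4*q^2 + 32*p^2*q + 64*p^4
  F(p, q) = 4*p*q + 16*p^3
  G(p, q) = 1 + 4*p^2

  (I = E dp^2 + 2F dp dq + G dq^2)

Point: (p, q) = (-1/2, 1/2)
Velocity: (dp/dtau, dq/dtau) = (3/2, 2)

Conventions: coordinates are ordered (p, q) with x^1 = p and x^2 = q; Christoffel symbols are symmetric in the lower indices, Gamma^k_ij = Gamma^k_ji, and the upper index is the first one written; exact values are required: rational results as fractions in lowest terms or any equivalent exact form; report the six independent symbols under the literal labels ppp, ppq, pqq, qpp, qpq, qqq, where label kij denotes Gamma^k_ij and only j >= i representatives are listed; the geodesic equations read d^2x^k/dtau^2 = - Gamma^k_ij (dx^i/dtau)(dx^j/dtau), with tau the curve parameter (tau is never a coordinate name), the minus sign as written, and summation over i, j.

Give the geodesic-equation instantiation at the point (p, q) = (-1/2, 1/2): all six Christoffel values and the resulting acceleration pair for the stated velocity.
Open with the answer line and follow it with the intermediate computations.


Answer: Gamma_ppp = -24/11, Gamma_ppq = 6/11, Gamma_pqq = 0, Gamma_qpp = 8/11, Gamma_qpq = -2/11, Gamma_qqq = 0; accelerations (d^2p/dtau^2, d^2q/dtau^2) = (18/11, -6/11)

E = 10, F = -3, G = 2 at the point
E_p = -48, E_q = 12, F_p = 14, F_q = -2, G_p = -4, G_q = 0
EG - F^2 = 11;  g^inv = (1/11) * [[2, 3], [3, 10]]
first-kind symbols [ij,l] = (1/2)(d_i g_jl + d_j g_il - d_l g_ij): [pp,p] = E_p/2 = -24, [pp,q] = F_p - E_q/2 = 8, [pq,p] = E_q/2 = 6, [pq,q] = G_p/2 = -2, [qq,p] = F_q - G_p/2 = 0, [qq,q] = G_q/2 = 0
Gamma^p_ij = (G*[ij,p] - F*[ij,q])/(EG - F^2), Gamma^q_ij = (E*[ij,q] - F*[ij,p])/(EG - F^2)
Gamma_ppp = -24/11, Gamma_ppq = 6/11, Gamma_pqq = 0, Gamma_qpp = 8/11, Gamma_qpq = -2/11, Gamma_qqq = 0
d^2p/dtau^2 = -(Gamma_ppp*(3/2)^2 + 2*Gamma_ppq*(3/2)*(2) + Gamma_pqq*(2)^2) = 18/11
d^2q/dtau^2 = -(Gamma_qpp*(3/2)^2 + 2*Gamma_qpq*(3/2)*(2) + Gamma_qqq*(2)^2) = -6/11
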